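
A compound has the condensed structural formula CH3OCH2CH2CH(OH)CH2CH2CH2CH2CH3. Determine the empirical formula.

C9H20O2

Element totals:
  C: 9
  H: 20
  O: 2
Molecular formula: C9H20O2.
gcd of subscripts (9, 20, 2) = 1, so the empirical formula equals the molecular formula.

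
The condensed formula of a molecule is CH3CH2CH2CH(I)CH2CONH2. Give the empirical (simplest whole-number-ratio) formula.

C6H12INO

Element totals:
  C: 6
  H: 12
  I: 1
  N: 1
  O: 1
Molecular formula: C6H12INO.
gcd of subscripts (6, 12, 1, 1, 1) = 1, so the empirical formula equals the molecular formula.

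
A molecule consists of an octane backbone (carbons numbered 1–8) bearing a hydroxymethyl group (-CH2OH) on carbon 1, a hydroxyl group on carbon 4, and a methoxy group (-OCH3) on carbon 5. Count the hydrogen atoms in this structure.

22

Atom tally by fragment:
  HOCH2CH2 → C:2 H:5 O:1
  CH2 → C:1 H:2
  CH2 → C:1 H:2
  CH(OH) → C:1 H:2 O:1
  CH(OCH3) → C:2 H:4 O:1
  CH2 → C:1 H:2
  CH2 → C:1 H:2
  CH3 → C:1 H:3
Element totals:
  C: 10
  H: 22
  O: 3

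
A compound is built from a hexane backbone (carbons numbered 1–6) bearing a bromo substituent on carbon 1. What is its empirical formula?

C6H13Br

Atom tally by fragment:
  BrCH2 → C:1 H:2 Br:1
  CH2 → C:1 H:2
  CH2 → C:1 H:2
  CH2 → C:1 H:2
  CH2 → C:1 H:2
  CH3 → C:1 H:3
Element totals:
  C: 6
  H: 13
  Br: 1
Molecular formula: C6H13Br.
gcd of subscripts (1, 6, 13) = 1, so the empirical formula equals the molecular formula.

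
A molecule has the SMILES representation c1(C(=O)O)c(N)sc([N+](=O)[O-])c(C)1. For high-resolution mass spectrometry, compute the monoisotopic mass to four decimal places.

Atom tally by fragment:
  thiophene ring core → C:4 H:4 S:1
  (− 4 ring H displaced by substituents)
  + COOH → C:1 H:1 O:2
  + NH2 → N:1 H:2
  + NO2 → N:1 O:2
  + CH3 → C:1 H:3
Element totals:
  C: 6
  H: 6
  N: 2
  O: 4
  S: 1
Molecular formula: C6H6N2O4S.
  M = 6(12.0) + 6(1.007825) + 2(14.003074) + 4(15.994915) + 31.972071
    = 72.000000 + 6.046950 + 28.006148 + 63.979660 + 31.972071 = 202.004829

202.0048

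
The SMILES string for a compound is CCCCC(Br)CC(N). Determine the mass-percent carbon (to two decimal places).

43.31%

Atom tally by fragment:
  CH3 → C:1 H:3
  CH2 → C:1 H:2
  CH2 → C:1 H:2
  CH2 → C:1 H:2
  CH(Br) → C:1 H:1 Br:1
  CH2 → C:1 H:2
  CH2NH2 → C:1 H:4 N:1
Element totals:
  C: 7
  H: 16
  Br: 1
  N: 1
Molecular formula: C7H16BrN.
Molar mass = 194.116 g/mol.
Mass from C: 7 × 12.011 = 84.077 g/mol.
%C = 84.077 / 194.116 × 100 = 43.31%.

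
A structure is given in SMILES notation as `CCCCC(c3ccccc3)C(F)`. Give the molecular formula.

Atom tally by fragment:
  CH3 → C:1 H:3
  CH2 → C:1 H:2
  CH2 → C:1 H:2
  CH2 → C:1 H:2
  CH(C6H5) → C:7 H:6
  CH2F → C:1 H:2 F:1
Element totals:
  C: 12
  H: 17
  F: 1

C12H17F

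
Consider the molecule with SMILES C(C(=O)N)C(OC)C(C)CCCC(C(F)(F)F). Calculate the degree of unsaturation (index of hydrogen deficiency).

Atom tally by fragment:
  H2NOCCH2 → C:2 H:4 O:1 N:1
  CH(OCH3) → C:2 H:4 O:1
  CH(CH3) → C:2 H:4
  CH2 → C:1 H:2
  CH2 → C:1 H:2
  CH2 → C:1 H:2
  CH2CF3 → C:2 H:2 F:3
Element totals:
  C: 11
  H: 20
  F: 3
  N: 1
  O: 2
Molecular formula: C11H20F3NO2.
DoU = (2C + 2 + N − H − X) / 2 = (2·11 + 2 + 1 − 20 − 3) / 2 = 1.

1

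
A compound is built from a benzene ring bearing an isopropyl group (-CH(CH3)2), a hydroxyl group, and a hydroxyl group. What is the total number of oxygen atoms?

2

Atom tally by fragment:
  benzene ring core → C:6 H:6
  (− 3 ring H displaced by substituents)
  + CH(CH3)2 → C:3 H:7
  + OH → O:1 H:1
  + OH → O:1 H:1
Element totals:
  C: 9
  H: 12
  O: 2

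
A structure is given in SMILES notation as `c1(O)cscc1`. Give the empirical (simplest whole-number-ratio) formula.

Atom tally by fragment:
  thiophene ring core → C:4 H:4 S:1
  (− 1 ring H displaced by substituents)
  + OH → O:1 H:1
Element totals:
  C: 4
  H: 4
  O: 1
  S: 1
Molecular formula: C4H4OS.
gcd of subscripts (4, 4, 1, 1) = 1, so the empirical formula equals the molecular formula.

C4H4OS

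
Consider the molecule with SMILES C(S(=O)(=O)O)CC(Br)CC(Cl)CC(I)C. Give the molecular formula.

C8H15BrClIO3S

Atom tally by fragment:
  HO3SCH2 → C:1 H:3 S:1 O:3
  CH2 → C:1 H:2
  CH(Br) → C:1 H:1 Br:1
  CH2 → C:1 H:2
  CH(Cl) → C:1 H:1 Cl:1
  CH2 → C:1 H:2
  CH(I) → C:1 H:1 I:1
  CH3 → C:1 H:3
Element totals:
  C: 8
  H: 15
  Br: 1
  Cl: 1
  I: 1
  O: 3
  S: 1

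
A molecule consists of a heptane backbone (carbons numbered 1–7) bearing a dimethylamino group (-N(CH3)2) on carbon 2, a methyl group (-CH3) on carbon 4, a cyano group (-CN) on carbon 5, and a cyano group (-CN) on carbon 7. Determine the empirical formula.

Atom tally by fragment:
  CH3 → C:1 H:3
  CH(N(CH3)2) → C:3 H:7 N:1
  CH2 → C:1 H:2
  CH(CH3) → C:2 H:4
  CH(CN) → C:2 H:1 N:1
  CH2 → C:1 H:2
  CH2CN → C:2 H:2 N:1
Element totals:
  C: 12
  H: 21
  N: 3
Molecular formula: C12H21N3.
gcd of subscripts = 3; dividing each by 3:
  C: 12/3 = 4
  H: 21/3 = 7
  N: 3/3 = 1

C4H7N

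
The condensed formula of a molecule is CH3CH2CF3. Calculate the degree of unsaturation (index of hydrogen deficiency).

0

Atom tally by fragment:
  CH3 → C:1 H:3
  CH2CF3 → C:2 H:2 F:3
Element totals:
  C: 3
  H: 5
  F: 3
Molecular formula: C3H5F3.
DoU = (2C + 2 + N − H − X) / 2 = (2·3 + 2 + 0 − 5 − 3) / 2 = 0.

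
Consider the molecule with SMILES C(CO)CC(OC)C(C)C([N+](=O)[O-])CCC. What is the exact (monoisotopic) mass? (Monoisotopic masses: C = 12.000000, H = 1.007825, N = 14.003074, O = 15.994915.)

233.1627

Atom tally by fragment:
  HOCH2CH2 → C:2 H:5 O:1
  CH2 → C:1 H:2
  CH(OCH3) → C:2 H:4 O:1
  CH(CH3) → C:2 H:4
  CH(NO2) → C:1 H:1 N:1 O:2
  CH2 → C:1 H:2
  CH2 → C:1 H:2
  CH3 → C:1 H:3
Element totals:
  C: 11
  H: 23
  N: 1
  O: 4
Molecular formula: C11H23NO4.
  M = 11(12.0) + 23(1.007825) + 14.003074 + 4(15.994915)
    = 132.000000 + 23.179975 + 14.003074 + 63.979660 = 233.162709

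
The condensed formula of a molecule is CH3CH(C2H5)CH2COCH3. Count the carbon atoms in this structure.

7

Element totals:
  C: 7
  H: 14
  O: 1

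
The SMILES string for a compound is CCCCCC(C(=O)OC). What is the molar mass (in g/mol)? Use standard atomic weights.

144.21 g/mol

Atom tally by fragment:
  CH3 → C:1 H:3
  CH2 → C:1 H:2
  CH2 → C:1 H:2
  CH2 → C:1 H:2
  CH2 → C:1 H:2
  CH2COOCH3 → C:3 H:5 O:2
Element totals:
  C: 8
  H: 16
  O: 2
Molecular formula: C8H16O2.
  M = 8(12.011) + 16(1.008) + 2(15.999)
    = 96.088 + 16.128 + 31.998 = 144.214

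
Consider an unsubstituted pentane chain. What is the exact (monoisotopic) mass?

Atom tally by fragment:
  CH3 → C:1 H:3
  CH2 → C:1 H:2
  CH2 → C:1 H:2
  CH2 → C:1 H:2
  CH3 → C:1 H:3
Element totals:
  C: 5
  H: 12
Molecular formula: C5H12.
  M = 5(12.0) + 12(1.007825)
    = 60.000000 + 12.093900 = 72.093900

72.0939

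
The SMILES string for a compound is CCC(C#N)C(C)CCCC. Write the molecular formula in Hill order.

Atom tally by fragment:
  CH3 → C:1 H:3
  CH2 → C:1 H:2
  CH(CN) → C:2 H:1 N:1
  CH(CH3) → C:2 H:4
  CH2 → C:1 H:2
  CH2 → C:1 H:2
  CH2 → C:1 H:2
  CH3 → C:1 H:3
Element totals:
  C: 10
  H: 19
  N: 1

C10H19N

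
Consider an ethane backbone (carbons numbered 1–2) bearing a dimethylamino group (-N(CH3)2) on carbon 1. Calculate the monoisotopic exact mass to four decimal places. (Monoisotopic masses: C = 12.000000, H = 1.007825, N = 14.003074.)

73.0891

Atom tally by fragment:
  (CH3)2NCH2 → C:3 H:8 N:1
  CH3 → C:1 H:3
Element totals:
  C: 4
  H: 11
  N: 1
Molecular formula: C4H11N.
  M = 4(12.0) + 11(1.007825) + 14.003074
    = 48.000000 + 11.086075 + 14.003074 = 73.089149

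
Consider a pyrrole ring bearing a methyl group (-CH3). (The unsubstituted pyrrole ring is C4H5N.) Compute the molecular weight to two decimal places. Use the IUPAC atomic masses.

81.12 g/mol

Atom tally by fragment:
  pyrrole ring core → C:4 H:5 N:1
  (− 1 ring H displaced by substituents)
  + CH3 → C:1 H:3
Element totals:
  C: 5
  H: 7
  N: 1
Molecular formula: C5H7N.
  M = 5(12.011) + 7(1.008) + 14.007
    = 60.055 + 7.056 + 14.007 = 81.118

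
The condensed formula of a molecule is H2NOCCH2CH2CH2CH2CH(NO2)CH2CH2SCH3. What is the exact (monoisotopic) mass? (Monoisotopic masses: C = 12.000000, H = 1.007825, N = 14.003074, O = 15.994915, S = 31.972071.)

Atom tally by fragment:
  H2NOCCH2 → C:2 H:4 O:1 N:1
  CH2 → C:1 H:2
  CH2 → C:1 H:2
  CH2 → C:1 H:2
  CH(NO2) → C:1 H:1 N:1 O:2
  CH2 → C:1 H:2
  CH2SCH3 → C:2 H:5 S:1
Element totals:
  C: 9
  H: 18
  N: 2
  O: 3
  S: 1
Molecular formula: C9H18N2O3S.
  M = 9(12.0) + 18(1.007825) + 2(14.003074) + 3(15.994915) + 31.972071
    = 108.000000 + 18.140850 + 28.006148 + 47.984745 + 31.972071 = 234.103814

234.1038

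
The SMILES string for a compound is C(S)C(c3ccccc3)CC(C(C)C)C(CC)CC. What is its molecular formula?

Atom tally by fragment:
  HSCH2 → C:1 H:3 S:1
  CH(C6H5) → C:7 H:6
  CH2 → C:1 H:2
  CH(CH(CH3)2) → C:4 H:8
  CH(C2H5) → C:3 H:6
  CH2 → C:1 H:2
  CH3 → C:1 H:3
Element totals:
  C: 18
  H: 30
  S: 1

C18H30S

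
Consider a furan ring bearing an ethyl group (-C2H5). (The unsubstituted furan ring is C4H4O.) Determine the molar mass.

96.13 g/mol

Atom tally by fragment:
  furan ring core → C:4 H:4 O:1
  (− 1 ring H displaced by substituents)
  + C2H5 → C:2 H:5
Element totals:
  C: 6
  H: 8
  O: 1
Molecular formula: C6H8O.
  M = 6(12.011) + 8(1.008) + 15.999
    = 72.066 + 8.064 + 15.999 = 96.129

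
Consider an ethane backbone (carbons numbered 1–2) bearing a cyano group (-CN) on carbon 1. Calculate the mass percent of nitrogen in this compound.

Atom tally by fragment:
  NCCH2 → C:2 H:2 N:1
  CH3 → C:1 H:3
Element totals:
  C: 3
  H: 5
  N: 1
Molecular formula: C3H5N.
Molar mass = 55.080 g/mol.
Mass from N: 1 × 14.007 = 14.007 g/mol.
%N = 14.007 / 55.080 × 100 = 25.43%.

25.43%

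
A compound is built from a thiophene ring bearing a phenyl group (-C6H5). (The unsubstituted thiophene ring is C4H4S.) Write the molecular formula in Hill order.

C10H8S

Atom tally by fragment:
  thiophene ring core → C:4 H:4 S:1
  (− 1 ring H displaced by substituents)
  + C6H5 → C:6 H:5
Element totals:
  C: 10
  H: 8
  S: 1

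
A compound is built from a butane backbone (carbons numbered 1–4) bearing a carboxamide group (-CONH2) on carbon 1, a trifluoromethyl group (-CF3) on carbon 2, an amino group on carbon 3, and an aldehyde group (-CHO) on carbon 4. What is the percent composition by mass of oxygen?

Atom tally by fragment:
  H2NOCCH2 → C:2 H:4 O:1 N:1
  CH(CF3) → C:2 H:1 F:3
  CH(NH2) → C:1 H:3 N:1
  CH2CHO → C:2 H:3 O:1
Element totals:
  C: 7
  H: 11
  F: 3
  N: 2
  O: 2
Molecular formula: C7H11F3N2O2.
Molar mass = 212.171 g/mol.
Mass from O: 2 × 15.999 = 31.998 g/mol.
%O = 31.998 / 212.171 × 100 = 15.08%.

15.08%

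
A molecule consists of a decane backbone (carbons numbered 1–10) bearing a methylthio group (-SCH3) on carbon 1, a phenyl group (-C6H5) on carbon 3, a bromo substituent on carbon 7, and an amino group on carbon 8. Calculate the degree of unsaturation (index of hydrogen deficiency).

Atom tally by fragment:
  CH3SCH2 → C:2 H:5 S:1
  CH2 → C:1 H:2
  CH(C6H5) → C:7 H:6
  CH2 → C:1 H:2
  CH2 → C:1 H:2
  CH2 → C:1 H:2
  CH(Br) → C:1 H:1 Br:1
  CH(NH2) → C:1 H:3 N:1
  CH2 → C:1 H:2
  CH3 → C:1 H:3
Element totals:
  C: 17
  H: 28
  Br: 1
  N: 1
  S: 1
Molecular formula: C17H28BrNS.
DoU = (2C + 2 + N − H − X) / 2 = (2·17 + 2 + 1 − 28 − 1) / 2 = 4.

4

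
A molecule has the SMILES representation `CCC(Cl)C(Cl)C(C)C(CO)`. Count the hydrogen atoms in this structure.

16

Atom tally by fragment:
  CH3 → C:1 H:3
  CH2 → C:1 H:2
  CH(Cl) → C:1 H:1 Cl:1
  CH(Cl) → C:1 H:1 Cl:1
  CH(CH3) → C:2 H:4
  CH2CH2OH → C:2 H:5 O:1
Element totals:
  C: 8
  H: 16
  Cl: 2
  O: 1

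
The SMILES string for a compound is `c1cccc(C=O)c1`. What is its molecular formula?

C7H6O

Atom tally by fragment:
  benzene ring core → C:6 H:6
  (− 1 ring H displaced by substituents)
  + CHO → C:1 H:1 O:1
Element totals:
  C: 7
  H: 6
  O: 1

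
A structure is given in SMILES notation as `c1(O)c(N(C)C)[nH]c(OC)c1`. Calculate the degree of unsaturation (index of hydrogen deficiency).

Atom tally by fragment:
  pyrrole ring core → C:4 H:5 N:1
  (− 3 ring H displaced by substituents)
  + OH → O:1 H:1
  + N(CH3)2 → N:1 C:2 H:6
  + OCH3 → C:1 H:3 O:1
Element totals:
  C: 7
  H: 12
  N: 2
  O: 2
Molecular formula: C7H12N2O2.
DoU = (2C + 2 + N − H − X) / 2 = (2·7 + 2 + 2 − 12 − 0) / 2 = 3.

3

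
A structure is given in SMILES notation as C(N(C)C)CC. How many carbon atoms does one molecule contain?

Atom tally by fragment:
  (CH3)2NCH2 → C:3 H:8 N:1
  CH2 → C:1 H:2
  CH3 → C:1 H:3
Element totals:
  C: 5
  H: 13
  N: 1

5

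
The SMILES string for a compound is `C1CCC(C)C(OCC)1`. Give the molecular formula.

Atom tally by fragment:
  cyclopentane ring core → C:5 H:10
  (− 2 ring H displaced by substituents)
  + CH3 → C:1 H:3
  + OC2H5 → C:2 H:5 O:1
Element totals:
  C: 8
  H: 16
  O: 1

C8H16O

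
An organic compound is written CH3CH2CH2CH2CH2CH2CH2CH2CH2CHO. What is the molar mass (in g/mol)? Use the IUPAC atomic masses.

156.27 g/mol

Element totals:
  C: 10
  H: 20
  O: 1
Molecular formula: C10H20O.
  M = 10(12.011) + 20(1.008) + 15.999
    = 120.110 + 20.160 + 15.999 = 156.269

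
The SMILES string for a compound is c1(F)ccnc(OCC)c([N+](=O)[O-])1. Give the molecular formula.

C7H7FN2O3

Atom tally by fragment:
  pyridine ring core → C:5 H:5 N:1
  (− 3 ring H displaced by substituents)
  + F → F:1
  + OC2H5 → C:2 H:5 O:1
  + NO2 → N:1 O:2
Element totals:
  C: 7
  H: 7
  F: 1
  N: 2
  O: 3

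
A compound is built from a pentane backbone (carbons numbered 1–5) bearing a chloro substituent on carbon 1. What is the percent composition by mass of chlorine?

Atom tally by fragment:
  ClCH2 → C:1 H:2 Cl:1
  CH2 → C:1 H:2
  CH2 → C:1 H:2
  CH2 → C:1 H:2
  CH3 → C:1 H:3
Element totals:
  C: 5
  H: 11
  Cl: 1
Molecular formula: C5H11Cl.
Molar mass = 106.593 g/mol.
Mass from Cl: 1 × 35.45 = 35.450 g/mol.
%Cl = 35.450 / 106.593 × 100 = 33.26%.

33.26%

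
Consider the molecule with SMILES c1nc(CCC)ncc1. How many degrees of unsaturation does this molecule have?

Atom tally by fragment:
  pyrimidine ring core → C:4 H:4 N:2
  (− 1 ring H displaced by substituents)
  + CH2CH2CH3 → C:3 H:7
Element totals:
  C: 7
  H: 10
  N: 2
Molecular formula: C7H10N2.
DoU = (2C + 2 + N − H − X) / 2 = (2·7 + 2 + 2 − 10 − 0) / 2 = 4.

4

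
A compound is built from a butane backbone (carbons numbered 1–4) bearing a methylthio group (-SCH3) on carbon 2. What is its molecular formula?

Atom tally by fragment:
  CH3 → C:1 H:3
  CH(SCH3) → C:2 H:4 S:1
  CH2 → C:1 H:2
  CH3 → C:1 H:3
Element totals:
  C: 5
  H: 12
  S: 1

C5H12S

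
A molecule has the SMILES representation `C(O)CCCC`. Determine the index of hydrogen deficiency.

Atom tally by fragment:
  HOCH2 → C:1 H:3 O:1
  CH2 → C:1 H:2
  CH2 → C:1 H:2
  CH2 → C:1 H:2
  CH3 → C:1 H:3
Element totals:
  C: 5
  H: 12
  O: 1
Molecular formula: C5H12O.
DoU = (2C + 2 + N − H − X) / 2 = (2·5 + 2 + 0 − 12 − 0) / 2 = 0.

0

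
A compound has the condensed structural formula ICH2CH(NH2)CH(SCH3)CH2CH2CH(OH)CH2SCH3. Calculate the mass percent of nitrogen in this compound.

4.01%

Element totals:
  C: 9
  H: 20
  I: 1
  N: 1
  O: 1
  S: 2
Molecular formula: C9H20INOS2.
Molar mass = 349.289 g/mol.
Mass from N: 1 × 14.007 = 14.007 g/mol.
%N = 14.007 / 349.289 × 100 = 4.01%.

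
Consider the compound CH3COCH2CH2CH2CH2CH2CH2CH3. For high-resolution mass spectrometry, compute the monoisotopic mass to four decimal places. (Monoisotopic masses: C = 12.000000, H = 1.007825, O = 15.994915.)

142.1358

Atom tally by fragment:
  CH3COCH2 → C:3 H:5 O:1
  CH2 → C:1 H:2
  CH2 → C:1 H:2
  CH2 → C:1 H:2
  CH2 → C:1 H:2
  CH2 → C:1 H:2
  CH3 → C:1 H:3
Element totals:
  C: 9
  H: 18
  O: 1
Molecular formula: C9H18O.
  M = 9(12.0) + 18(1.007825) + 15.994915
    = 108.000000 + 18.140850 + 15.994915 = 142.135765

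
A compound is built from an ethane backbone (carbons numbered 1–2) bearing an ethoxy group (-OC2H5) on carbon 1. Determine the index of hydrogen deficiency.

0

Atom tally by fragment:
  C2H5OCH2 → C:3 H:7 O:1
  CH3 → C:1 H:3
Element totals:
  C: 4
  H: 10
  O: 1
Molecular formula: C4H10O.
DoU = (2C + 2 + N − H − X) / 2 = (2·4 + 2 + 0 − 10 − 0) / 2 = 0.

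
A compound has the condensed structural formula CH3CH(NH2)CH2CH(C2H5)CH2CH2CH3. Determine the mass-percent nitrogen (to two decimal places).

Element totals:
  C: 9
  H: 21
  N: 1
Molecular formula: C9H21N.
Molar mass = 143.274 g/mol.
Mass from N: 1 × 14.007 = 14.007 g/mol.
%N = 14.007 / 143.274 × 100 = 9.78%.

9.78%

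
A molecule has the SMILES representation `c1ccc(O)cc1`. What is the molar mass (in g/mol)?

Atom tally by fragment:
  benzene ring core → C:6 H:6
  (− 1 ring H displaced by substituents)
  + OH → O:1 H:1
Element totals:
  C: 6
  H: 6
  O: 1
Molecular formula: C6H6O.
  M = 6(12.011) + 6(1.008) + 15.999
    = 72.066 + 6.048 + 15.999 = 94.113

94.11 g/mol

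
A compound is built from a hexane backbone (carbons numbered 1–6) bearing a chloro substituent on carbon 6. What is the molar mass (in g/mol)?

120.62 g/mol

Atom tally by fragment:
  CH3 → C:1 H:3
  CH2 → C:1 H:2
  CH2 → C:1 H:2
  CH2 → C:1 H:2
  CH2 → C:1 H:2
  CH2Cl → C:1 H:2 Cl:1
Element totals:
  C: 6
  H: 13
  Cl: 1
Molecular formula: C6H13Cl.
  M = 6(12.011) + 13(1.008) + 35.45
    = 72.066 + 13.104 + 35.450 = 120.620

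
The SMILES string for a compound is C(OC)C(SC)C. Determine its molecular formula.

Atom tally by fragment:
  CH3OCH2 → C:2 H:5 O:1
  CH(SCH3) → C:2 H:4 S:1
  CH3 → C:1 H:3
Element totals:
  C: 5
  H: 12
  O: 1
  S: 1

C5H12OS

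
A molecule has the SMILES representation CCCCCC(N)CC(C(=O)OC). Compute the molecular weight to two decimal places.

Atom tally by fragment:
  CH3 → C:1 H:3
  CH2 → C:1 H:2
  CH2 → C:1 H:2
  CH2 → C:1 H:2
  CH2 → C:1 H:2
  CH(NH2) → C:1 H:3 N:1
  CH2 → C:1 H:2
  CH2COOCH3 → C:3 H:5 O:2
Element totals:
  C: 10
  H: 21
  N: 1
  O: 2
Molecular formula: C10H21NO2.
  M = 10(12.011) + 21(1.008) + 14.007 + 2(15.999)
    = 120.110 + 21.168 + 14.007 + 31.998 = 187.283

187.28 g/mol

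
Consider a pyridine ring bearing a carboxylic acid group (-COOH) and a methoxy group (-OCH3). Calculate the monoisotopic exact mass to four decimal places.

Atom tally by fragment:
  pyridine ring core → C:5 H:5 N:1
  (− 2 ring H displaced by substituents)
  + COOH → C:1 H:1 O:2
  + OCH3 → C:1 H:3 O:1
Element totals:
  C: 7
  H: 7
  N: 1
  O: 3
Molecular formula: C7H7NO3.
  M = 7(12.0) + 7(1.007825) + 14.003074 + 3(15.994915)
    = 84.000000 + 7.054775 + 14.003074 + 47.984745 = 153.042594

153.0426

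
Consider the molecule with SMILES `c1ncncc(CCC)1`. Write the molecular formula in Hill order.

C7H10N2

Atom tally by fragment:
  pyrimidine ring core → C:4 H:4 N:2
  (− 1 ring H displaced by substituents)
  + CH2CH2CH3 → C:3 H:7
Element totals:
  C: 7
  H: 10
  N: 2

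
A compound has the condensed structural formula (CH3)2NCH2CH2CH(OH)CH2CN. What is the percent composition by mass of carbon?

59.13%

Element totals:
  C: 7
  H: 14
  N: 2
  O: 1
Molecular formula: C7H14N2O.
Molar mass = 142.202 g/mol.
Mass from C: 7 × 12.011 = 84.077 g/mol.
%C = 84.077 / 142.202 × 100 = 59.13%.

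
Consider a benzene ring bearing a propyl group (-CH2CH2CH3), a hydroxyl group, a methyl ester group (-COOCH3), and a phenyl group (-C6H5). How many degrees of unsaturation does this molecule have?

Atom tally by fragment:
  benzene ring core → C:6 H:6
  (− 4 ring H displaced by substituents)
  + CH2CH2CH3 → C:3 H:7
  + OH → O:1 H:1
  + COOCH3 → C:2 H:3 O:2
  + C6H5 → C:6 H:5
Element totals:
  C: 17
  H: 18
  O: 3
Molecular formula: C17H18O3.
DoU = (2C + 2 + N − H − X) / 2 = (2·17 + 2 + 0 − 18 − 0) / 2 = 9.

9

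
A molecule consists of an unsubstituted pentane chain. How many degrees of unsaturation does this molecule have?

0

Atom tally by fragment:
  CH3 → C:1 H:3
  CH2 → C:1 H:2
  CH2 → C:1 H:2
  CH2 → C:1 H:2
  CH3 → C:1 H:3
Element totals:
  C: 5
  H: 12
Molecular formula: C5H12.
DoU = (2C + 2 + N − H − X) / 2 = (2·5 + 2 + 0 − 12 − 0) / 2 = 0.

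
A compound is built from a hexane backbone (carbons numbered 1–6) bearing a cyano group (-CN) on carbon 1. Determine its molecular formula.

Atom tally by fragment:
  NCCH2 → C:2 H:2 N:1
  CH2 → C:1 H:2
  CH2 → C:1 H:2
  CH2 → C:1 H:2
  CH2 → C:1 H:2
  CH3 → C:1 H:3
Element totals:
  C: 7
  H: 13
  N: 1

C7H13N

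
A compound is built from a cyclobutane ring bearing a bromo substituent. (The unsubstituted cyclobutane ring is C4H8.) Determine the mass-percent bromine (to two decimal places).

Atom tally by fragment:
  cyclobutane ring core → C:4 H:8
  (− 1 ring H displaced by substituents)
  + Br → Br:1
Element totals:
  C: 4
  H: 7
  Br: 1
Molecular formula: C4H7Br.
Molar mass = 135.004 g/mol.
Mass from Br: 1 × 79.904 = 79.904 g/mol.
%Br = 79.904 / 135.004 × 100 = 59.19%.

59.19%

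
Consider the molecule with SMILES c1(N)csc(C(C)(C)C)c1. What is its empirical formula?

Atom tally by fragment:
  thiophene ring core → C:4 H:4 S:1
  (− 2 ring H displaced by substituents)
  + NH2 → N:1 H:2
  + C(CH3)3 → C:4 H:9
Element totals:
  C: 8
  H: 13
  N: 1
  S: 1
Molecular formula: C8H13NS.
gcd of subscripts (8, 13, 1, 1) = 1, so the empirical formula equals the molecular formula.

C8H13NS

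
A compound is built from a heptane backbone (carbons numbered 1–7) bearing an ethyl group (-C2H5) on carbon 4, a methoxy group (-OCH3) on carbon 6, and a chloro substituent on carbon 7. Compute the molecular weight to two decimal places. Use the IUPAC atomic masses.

Atom tally by fragment:
  CH3 → C:1 H:3
  CH2 → C:1 H:2
  CH2 → C:1 H:2
  CH(C2H5) → C:3 H:6
  CH2 → C:1 H:2
  CH(OCH3) → C:2 H:4 O:1
  CH2Cl → C:1 H:2 Cl:1
Element totals:
  C: 10
  H: 21
  Cl: 1
  O: 1
Molecular formula: C10H21ClO.
  M = 10(12.011) + 21(1.008) + 35.45 + 15.999
    = 120.110 + 21.168 + 35.450 + 15.999 = 192.727

192.73 g/mol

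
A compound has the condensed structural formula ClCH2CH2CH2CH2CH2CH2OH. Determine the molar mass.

Atom tally by fragment:
  ClCH2 → C:1 H:2 Cl:1
  CH2 → C:1 H:2
  CH2 → C:1 H:2
  CH2 → C:1 H:2
  CH2 → C:1 H:2
  CH2OH → C:1 H:3 O:1
Element totals:
  C: 6
  H: 13
  Cl: 1
  O: 1
Molecular formula: C6H13ClO.
  M = 6(12.011) + 13(1.008) + 35.45 + 15.999
    = 72.066 + 13.104 + 35.450 + 15.999 = 136.619

136.62 g/mol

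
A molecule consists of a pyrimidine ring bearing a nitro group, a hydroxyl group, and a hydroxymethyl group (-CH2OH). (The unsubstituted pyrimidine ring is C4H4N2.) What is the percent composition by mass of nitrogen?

24.56%

Atom tally by fragment:
  pyrimidine ring core → C:4 H:4 N:2
  (− 3 ring H displaced by substituents)
  + NO2 → N:1 O:2
  + OH → O:1 H:1
  + CH2OH → C:1 H:3 O:1
Element totals:
  C: 5
  H: 5
  N: 3
  O: 4
Molecular formula: C5H5N3O4.
Molar mass = 171.112 g/mol.
Mass from N: 3 × 14.007 = 42.021 g/mol.
%N = 42.021 / 171.112 × 100 = 24.56%.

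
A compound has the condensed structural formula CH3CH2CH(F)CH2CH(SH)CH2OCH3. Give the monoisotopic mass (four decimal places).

Element totals:
  C: 7
  H: 15
  F: 1
  O: 1
  S: 1
Molecular formula: C7H15FOS.
  M = 7(12.0) + 15(1.007825) + 18.998403 + 15.994915 + 31.972071
    = 84.000000 + 15.117375 + 18.998403 + 15.994915 + 31.972071 = 166.082764

166.0828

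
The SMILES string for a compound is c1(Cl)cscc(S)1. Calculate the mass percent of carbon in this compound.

Atom tally by fragment:
  thiophene ring core → C:4 H:4 S:1
  (− 2 ring H displaced by substituents)
  + Cl → Cl:1
  + SH → S:1 H:1
Element totals:
  C: 4
  H: 3
  Cl: 1
  S: 2
Molecular formula: C4H3ClS2.
Molar mass = 150.638 g/mol.
Mass from C: 4 × 12.011 = 48.044 g/mol.
%C = 48.044 / 150.638 × 100 = 31.89%.

31.89%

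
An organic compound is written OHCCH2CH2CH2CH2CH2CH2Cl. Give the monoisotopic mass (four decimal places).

148.0655

Element totals:
  C: 7
  H: 13
  Cl: 1
  O: 1
Molecular formula: C7H13ClO.
  M = 7(12.0) + 13(1.007825) + 34.968853 + 15.994915
    = 84.000000 + 13.101725 + 34.968853 + 15.994915 = 148.065493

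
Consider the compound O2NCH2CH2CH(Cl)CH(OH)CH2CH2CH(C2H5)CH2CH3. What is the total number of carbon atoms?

11

Atom tally by fragment:
  O2NCH2 → C:1 H:2 N:1 O:2
  CH2 → C:1 H:2
  CH(Cl) → C:1 H:1 Cl:1
  CH(OH) → C:1 H:2 O:1
  CH2 → C:1 H:2
  CH2 → C:1 H:2
  CH(C2H5) → C:3 H:6
  CH2 → C:1 H:2
  CH3 → C:1 H:3
Element totals:
  C: 11
  H: 22
  Cl: 1
  N: 1
  O: 3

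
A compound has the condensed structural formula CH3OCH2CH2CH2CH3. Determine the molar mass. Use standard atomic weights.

Element totals:
  C: 5
  H: 12
  O: 1
Molecular formula: C5H12O.
  M = 5(12.011) + 12(1.008) + 15.999
    = 60.055 + 12.096 + 15.999 = 88.150

88.15 g/mol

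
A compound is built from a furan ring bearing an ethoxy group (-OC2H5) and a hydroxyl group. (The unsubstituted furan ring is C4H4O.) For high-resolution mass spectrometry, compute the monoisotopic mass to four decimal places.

128.0473

Atom tally by fragment:
  furan ring core → C:4 H:4 O:1
  (− 2 ring H displaced by substituents)
  + OC2H5 → C:2 H:5 O:1
  + OH → O:1 H:1
Element totals:
  C: 6
  H: 8
  O: 3
Molecular formula: C6H8O3.
  M = 6(12.0) + 8(1.007825) + 3(15.994915)
    = 72.000000 + 8.062600 + 47.984745 = 128.047345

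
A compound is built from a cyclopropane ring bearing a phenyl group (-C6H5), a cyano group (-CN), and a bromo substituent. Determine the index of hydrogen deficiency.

Atom tally by fragment:
  cyclopropane ring core → C:3 H:6
  (− 3 ring H displaced by substituents)
  + C6H5 → C:6 H:5
  + CN → C:1 N:1
  + Br → Br:1
Element totals:
  C: 10
  H: 8
  Br: 1
  N: 1
Molecular formula: C10H8BrN.
DoU = (2C + 2 + N − H − X) / 2 = (2·10 + 2 + 1 − 8 − 1) / 2 = 7.

7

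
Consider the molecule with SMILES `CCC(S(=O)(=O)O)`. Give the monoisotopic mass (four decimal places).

124.0194

Atom tally by fragment:
  CH3 → C:1 H:3
  CH2 → C:1 H:2
  CH2SO3H → C:1 H:3 S:1 O:3
Element totals:
  C: 3
  H: 8
  O: 3
  S: 1
Molecular formula: C3H8O3S.
  M = 3(12.0) + 8(1.007825) + 3(15.994915) + 31.972071
    = 36.000000 + 8.062600 + 47.984745 + 31.972071 = 124.019416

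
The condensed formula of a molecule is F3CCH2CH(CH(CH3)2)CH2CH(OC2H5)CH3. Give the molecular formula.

C11H21F3O

Atom tally by fragment:
  F3CCH2 → C:2 H:2 F:3
  CH(CH(CH3)2) → C:4 H:8
  CH2 → C:1 H:2
  CH(OC2H5) → C:3 H:6 O:1
  CH3 → C:1 H:3
Element totals:
  C: 11
  H: 21
  F: 3
  O: 1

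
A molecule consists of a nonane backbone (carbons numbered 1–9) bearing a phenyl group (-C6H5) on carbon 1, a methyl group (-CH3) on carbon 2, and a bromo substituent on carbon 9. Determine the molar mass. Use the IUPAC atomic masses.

Atom tally by fragment:
  C6H5CH2 → C:7 H:7
  CH(CH3) → C:2 H:4
  CH2 → C:1 H:2
  CH2 → C:1 H:2
  CH2 → C:1 H:2
  CH2 → C:1 H:2
  CH2 → C:1 H:2
  CH2 → C:1 H:2
  CH2Br → C:1 H:2 Br:1
Element totals:
  C: 16
  H: 25
  Br: 1
Molecular formula: C16H25Br.
  M = 16(12.011) + 25(1.008) + 79.904
    = 192.176 + 25.200 + 79.904 = 297.280

297.28 g/mol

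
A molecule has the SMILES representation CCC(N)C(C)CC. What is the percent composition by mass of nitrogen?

Atom tally by fragment:
  CH3 → C:1 H:3
  CH2 → C:1 H:2
  CH(NH2) → C:1 H:3 N:1
  CH(CH3) → C:2 H:4
  CH2 → C:1 H:2
  CH3 → C:1 H:3
Element totals:
  C: 7
  H: 17
  N: 1
Molecular formula: C7H17N.
Molar mass = 115.220 g/mol.
Mass from N: 1 × 14.007 = 14.007 g/mol.
%N = 14.007 / 115.220 × 100 = 12.16%.

12.16%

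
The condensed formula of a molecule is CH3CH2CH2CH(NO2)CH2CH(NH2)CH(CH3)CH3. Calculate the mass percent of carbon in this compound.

Atom tally by fragment:
  CH3 → C:1 H:3
  CH2 → C:1 H:2
  CH2 → C:1 H:2
  CH(NO2) → C:1 H:1 N:1 O:2
  CH2 → C:1 H:2
  CH(NH2) → C:1 H:3 N:1
  CH(CH3) → C:2 H:4
  CH3 → C:1 H:3
Element totals:
  C: 9
  H: 20
  N: 2
  O: 2
Molecular formula: C9H20N2O2.
Molar mass = 188.271 g/mol.
Mass from C: 9 × 12.011 = 108.099 g/mol.
%C = 108.099 / 188.271 × 100 = 57.42%.

57.42%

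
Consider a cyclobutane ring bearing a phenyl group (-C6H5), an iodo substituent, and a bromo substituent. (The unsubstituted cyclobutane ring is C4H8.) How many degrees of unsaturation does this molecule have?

Atom tally by fragment:
  cyclobutane ring core → C:4 H:8
  (− 3 ring H displaced by substituents)
  + C6H5 → C:6 H:5
  + I → I:1
  + Br → Br:1
Element totals:
  C: 10
  H: 10
  Br: 1
  I: 1
Molecular formula: C10H10BrI.
DoU = (2C + 2 + N − H − X) / 2 = (2·10 + 2 + 0 − 10 − 2) / 2 = 5.

5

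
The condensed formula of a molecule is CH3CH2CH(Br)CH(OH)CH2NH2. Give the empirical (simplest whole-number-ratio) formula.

C5H12BrNO

Atom tally by fragment:
  CH3 → C:1 H:3
  CH2 → C:1 H:2
  CH(Br) → C:1 H:1 Br:1
  CH(OH) → C:1 H:2 O:1
  CH2NH2 → C:1 H:4 N:1
Element totals:
  C: 5
  H: 12
  Br: 1
  N: 1
  O: 1
Molecular formula: C5H12BrNO.
gcd of subscripts (1, 5, 12, 1, 1) = 1, so the empirical formula equals the molecular formula.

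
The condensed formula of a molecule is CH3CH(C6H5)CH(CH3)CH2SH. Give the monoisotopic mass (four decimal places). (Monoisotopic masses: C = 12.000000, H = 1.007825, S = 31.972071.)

Element totals:
  C: 11
  H: 16
  S: 1
Molecular formula: C11H16S.
  M = 11(12.0) + 16(1.007825) + 31.972071
    = 132.000000 + 16.125200 + 31.972071 = 180.097271

180.0973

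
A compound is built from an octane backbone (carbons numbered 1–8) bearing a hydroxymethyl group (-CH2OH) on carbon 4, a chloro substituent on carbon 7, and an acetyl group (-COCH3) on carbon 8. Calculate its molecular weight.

Atom tally by fragment:
  CH3 → C:1 H:3
  CH2 → C:1 H:2
  CH2 → C:1 H:2
  CH(CH2OH) → C:2 H:4 O:1
  CH2 → C:1 H:2
  CH2 → C:1 H:2
  CH(Cl) → C:1 H:1 Cl:1
  CH2COCH3 → C:3 H:5 O:1
Element totals:
  C: 11
  H: 21
  Cl: 1
  O: 2
Molecular formula: C11H21ClO2.
  M = 11(12.011) + 21(1.008) + 35.45 + 2(15.999)
    = 132.121 + 21.168 + 35.450 + 31.998 = 220.737

220.74 g/mol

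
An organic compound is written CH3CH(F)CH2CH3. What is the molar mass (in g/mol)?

Element totals:
  C: 4
  H: 9
  F: 1
Molecular formula: C4H9F.
  M = 4(12.011) + 9(1.008) + 18.998
    = 48.044 + 9.072 + 18.998 = 76.114

76.11 g/mol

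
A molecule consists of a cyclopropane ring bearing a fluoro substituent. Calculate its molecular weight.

60.07 g/mol

Atom tally by fragment:
  cyclopropane ring core → C:3 H:6
  (− 1 ring H displaced by substituents)
  + F → F:1
Element totals:
  C: 3
  H: 5
  F: 1
Molecular formula: C3H5F.
  M = 3(12.011) + 5(1.008) + 18.998
    = 36.033 + 5.040 + 18.998 = 60.071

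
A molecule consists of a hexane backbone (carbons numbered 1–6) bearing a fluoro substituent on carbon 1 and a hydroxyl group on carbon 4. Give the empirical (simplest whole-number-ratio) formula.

Atom tally by fragment:
  FCH2 → C:1 H:2 F:1
  CH2 → C:1 H:2
  CH2 → C:1 H:2
  CH(OH) → C:1 H:2 O:1
  CH2 → C:1 H:2
  CH3 → C:1 H:3
Element totals:
  C: 6
  H: 13
  F: 1
  O: 1
Molecular formula: C6H13FO.
gcd of subscripts (6, 1, 13, 1) = 1, so the empirical formula equals the molecular formula.

C6H13FO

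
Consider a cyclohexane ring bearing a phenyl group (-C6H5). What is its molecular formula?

C12H16

Atom tally by fragment:
  cyclohexane ring core → C:6 H:12
  (− 1 ring H displaced by substituents)
  + C6H5 → C:6 H:5
Element totals:
  C: 12
  H: 16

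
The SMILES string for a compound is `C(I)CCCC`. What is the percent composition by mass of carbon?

Atom tally by fragment:
  ICH2 → C:1 H:2 I:1
  CH2 → C:1 H:2
  CH2 → C:1 H:2
  CH2 → C:1 H:2
  CH3 → C:1 H:3
Element totals:
  C: 5
  H: 11
  I: 1
Molecular formula: C5H11I.
Molar mass = 198.047 g/mol.
Mass from C: 5 × 12.011 = 60.055 g/mol.
%C = 60.055 / 198.047 × 100 = 30.32%.

30.32%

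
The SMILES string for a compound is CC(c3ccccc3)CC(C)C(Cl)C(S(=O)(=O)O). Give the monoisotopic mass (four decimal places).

290.0743

Atom tally by fragment:
  CH3 → C:1 H:3
  CH(C6H5) → C:7 H:6
  CH2 → C:1 H:2
  CH(CH3) → C:2 H:4
  CH(Cl) → C:1 H:1 Cl:1
  CH2SO3H → C:1 H:3 S:1 O:3
Element totals:
  C: 13
  H: 19
  Cl: 1
  O: 3
  S: 1
Molecular formula: C13H19ClO3S.
  M = 13(12.0) + 19(1.007825) + 34.968853 + 3(15.994915) + 31.972071
    = 156.000000 + 19.148675 + 34.968853 + 47.984745 + 31.972071 = 290.074344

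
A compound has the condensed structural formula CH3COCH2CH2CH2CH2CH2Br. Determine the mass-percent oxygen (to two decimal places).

Element totals:
  C: 7
  H: 13
  Br: 1
  O: 1
Molecular formula: C7H13BrO.
Molar mass = 193.084 g/mol.
Mass from O: 1 × 15.999 = 15.999 g/mol.
%O = 15.999 / 193.084 × 100 = 8.29%.

8.29%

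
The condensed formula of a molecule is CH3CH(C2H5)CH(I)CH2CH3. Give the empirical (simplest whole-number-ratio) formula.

Atom tally by fragment:
  CH3 → C:1 H:3
  CH(C2H5) → C:3 H:6
  CH(I) → C:1 H:1 I:1
  CH2 → C:1 H:2
  CH3 → C:1 H:3
Element totals:
  C: 7
  H: 15
  I: 1
Molecular formula: C7H15I.
gcd of subscripts (7, 15, 1) = 1, so the empirical formula equals the molecular formula.

C7H15I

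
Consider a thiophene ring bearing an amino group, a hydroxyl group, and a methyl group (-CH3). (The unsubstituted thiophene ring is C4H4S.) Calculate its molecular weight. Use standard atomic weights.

129.18 g/mol

Atom tally by fragment:
  thiophene ring core → C:4 H:4 S:1
  (− 3 ring H displaced by substituents)
  + NH2 → N:1 H:2
  + OH → O:1 H:1
  + CH3 → C:1 H:3
Element totals:
  C: 5
  H: 7
  N: 1
  O: 1
  S: 1
Molecular formula: C5H7NOS.
  M = 5(12.011) + 7(1.008) + 14.007 + 15.999 + 32.06
    = 60.055 + 7.056 + 14.007 + 15.999 + 32.060 = 129.177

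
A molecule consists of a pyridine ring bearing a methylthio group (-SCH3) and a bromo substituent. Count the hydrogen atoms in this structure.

Atom tally by fragment:
  pyridine ring core → C:5 H:5 N:1
  (− 2 ring H displaced by substituents)
  + SCH3 → C:1 H:3 S:1
  + Br → Br:1
Element totals:
  C: 6
  H: 6
  Br: 1
  N: 1
  S: 1

6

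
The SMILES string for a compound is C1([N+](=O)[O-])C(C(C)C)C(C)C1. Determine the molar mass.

Atom tally by fragment:
  cyclobutane ring core → C:4 H:8
  (− 3 ring H displaced by substituents)
  + NO2 → N:1 O:2
  + CH(CH3)2 → C:3 H:7
  + CH3 → C:1 H:3
Element totals:
  C: 8
  H: 15
  N: 1
  O: 2
Molecular formula: C8H15NO2.
  M = 8(12.011) + 15(1.008) + 14.007 + 2(15.999)
    = 96.088 + 15.120 + 14.007 + 31.998 = 157.213

157.21 g/mol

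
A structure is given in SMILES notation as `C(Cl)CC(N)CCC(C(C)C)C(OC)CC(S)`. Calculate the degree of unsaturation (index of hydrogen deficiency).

Atom tally by fragment:
  ClCH2 → C:1 H:2 Cl:1
  CH2 → C:1 H:2
  CH(NH2) → C:1 H:3 N:1
  CH2 → C:1 H:2
  CH2 → C:1 H:2
  CH(CH(CH3)2) → C:4 H:8
  CH(OCH3) → C:2 H:4 O:1
  CH2 → C:1 H:2
  CH2SH → C:1 H:3 S:1
Element totals:
  C: 13
  H: 28
  Cl: 1
  N: 1
  O: 1
  S: 1
Molecular formula: C13H28ClNOS.
DoU = (2C + 2 + N − H − X) / 2 = (2·13 + 2 + 1 − 28 − 1) / 2 = 0.

0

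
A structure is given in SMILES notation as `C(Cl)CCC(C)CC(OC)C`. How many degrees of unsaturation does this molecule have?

Atom tally by fragment:
  ClCH2 → C:1 H:2 Cl:1
  CH2 → C:1 H:2
  CH2 → C:1 H:2
  CH(CH3) → C:2 H:4
  CH2 → C:1 H:2
  CH(OCH3) → C:2 H:4 O:1
  CH3 → C:1 H:3
Element totals:
  C: 9
  H: 19
  Cl: 1
  O: 1
Molecular formula: C9H19ClO.
DoU = (2C + 2 + N − H − X) / 2 = (2·9 + 2 + 0 − 19 − 1) / 2 = 0.

0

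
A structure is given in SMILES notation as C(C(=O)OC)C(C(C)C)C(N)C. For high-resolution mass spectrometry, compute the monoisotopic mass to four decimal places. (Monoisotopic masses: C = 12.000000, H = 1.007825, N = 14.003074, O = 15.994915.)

Atom tally by fragment:
  CH3OOCCH2 → C:3 H:5 O:2
  CH(CH(CH3)2) → C:4 H:8
  CH(NH2) → C:1 H:3 N:1
  CH3 → C:1 H:3
Element totals:
  C: 9
  H: 19
  N: 1
  O: 2
Molecular formula: C9H19NO2.
  M = 9(12.0) + 19(1.007825) + 14.003074 + 2(15.994915)
    = 108.000000 + 19.148675 + 14.003074 + 31.989830 = 173.141579

173.1416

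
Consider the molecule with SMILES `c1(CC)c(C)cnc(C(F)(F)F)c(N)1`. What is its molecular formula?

C9H11F3N2

Atom tally by fragment:
  pyridine ring core → C:5 H:5 N:1
  (− 4 ring H displaced by substituents)
  + C2H5 → C:2 H:5
  + CH3 → C:1 H:3
  + CF3 → C:1 F:3
  + NH2 → N:1 H:2
Element totals:
  C: 9
  H: 11
  F: 3
  N: 2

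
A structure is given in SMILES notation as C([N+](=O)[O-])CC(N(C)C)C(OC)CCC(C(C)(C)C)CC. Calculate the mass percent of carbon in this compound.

63.54%

Atom tally by fragment:
  O2NCH2 → C:1 H:2 N:1 O:2
  CH2 → C:1 H:2
  CH(N(CH3)2) → C:3 H:7 N:1
  CH(OCH3) → C:2 H:4 O:1
  CH2 → C:1 H:2
  CH2 → C:1 H:2
  CH(C(CH3)3) → C:5 H:10
  CH2 → C:1 H:2
  CH3 → C:1 H:3
Element totals:
  C: 16
  H: 34
  N: 2
  O: 3
Molecular formula: C16H34N2O3.
Molar mass = 302.459 g/mol.
Mass from C: 16 × 12.011 = 192.176 g/mol.
%C = 192.176 / 302.459 × 100 = 63.54%.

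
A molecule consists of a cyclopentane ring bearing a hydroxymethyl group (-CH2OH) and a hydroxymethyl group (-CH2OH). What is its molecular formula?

Atom tally by fragment:
  cyclopentane ring core → C:5 H:10
  (− 2 ring H displaced by substituents)
  + CH2OH → C:1 H:3 O:1
  + CH2OH → C:1 H:3 O:1
Element totals:
  C: 7
  H: 14
  O: 2

C7H14O2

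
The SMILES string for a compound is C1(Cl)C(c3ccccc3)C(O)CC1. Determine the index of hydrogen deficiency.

Atom tally by fragment:
  cyclopentane ring core → C:5 H:10
  (− 3 ring H displaced by substituents)
  + Cl → Cl:1
  + C6H5 → C:6 H:5
  + OH → O:1 H:1
Element totals:
  C: 11
  H: 13
  Cl: 1
  O: 1
Molecular formula: C11H13ClO.
DoU = (2C + 2 + N − H − X) / 2 = (2·11 + 2 + 0 − 13 − 1) / 2 = 5.

5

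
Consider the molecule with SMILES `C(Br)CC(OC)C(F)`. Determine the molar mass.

185.04 g/mol

Atom tally by fragment:
  BrCH2 → C:1 H:2 Br:1
  CH2 → C:1 H:2
  CH(OCH3) → C:2 H:4 O:1
  CH2F → C:1 H:2 F:1
Element totals:
  C: 5
  H: 10
  Br: 1
  F: 1
  O: 1
Molecular formula: C5H10BrFO.
  M = 5(12.011) + 10(1.008) + 79.904 + 18.998 + 15.999
    = 60.055 + 10.080 + 79.904 + 18.998 + 15.999 = 185.036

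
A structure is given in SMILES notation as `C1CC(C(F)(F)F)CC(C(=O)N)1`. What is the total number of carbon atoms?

Atom tally by fragment:
  cyclopentane ring core → C:5 H:10
  (− 2 ring H displaced by substituents)
  + CF3 → C:1 F:3
  + CONH2 → C:1 H:2 O:1 N:1
Element totals:
  C: 7
  H: 10
  F: 3
  N: 1
  O: 1

7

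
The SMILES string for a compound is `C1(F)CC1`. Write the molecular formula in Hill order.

C3H5F

Atom tally by fragment:
  cyclopropane ring core → C:3 H:6
  (− 1 ring H displaced by substituents)
  + F → F:1
Element totals:
  C: 3
  H: 5
  F: 1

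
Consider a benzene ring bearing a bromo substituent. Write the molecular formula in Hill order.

C6H5Br

Atom tally by fragment:
  benzene ring core → C:6 H:6
  (− 1 ring H displaced by substituents)
  + Br → Br:1
Element totals:
  C: 6
  H: 5
  Br: 1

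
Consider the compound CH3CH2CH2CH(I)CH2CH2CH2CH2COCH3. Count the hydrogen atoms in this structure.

19

Element totals:
  C: 10
  H: 19
  I: 1
  O: 1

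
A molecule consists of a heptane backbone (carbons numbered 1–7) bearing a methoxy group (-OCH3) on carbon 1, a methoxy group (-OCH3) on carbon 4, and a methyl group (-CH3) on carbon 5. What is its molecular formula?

C10H22O2

Atom tally by fragment:
  CH3OCH2 → C:2 H:5 O:1
  CH2 → C:1 H:2
  CH2 → C:1 H:2
  CH(OCH3) → C:2 H:4 O:1
  CH(CH3) → C:2 H:4
  CH2 → C:1 H:2
  CH3 → C:1 H:3
Element totals:
  C: 10
  H: 22
  O: 2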